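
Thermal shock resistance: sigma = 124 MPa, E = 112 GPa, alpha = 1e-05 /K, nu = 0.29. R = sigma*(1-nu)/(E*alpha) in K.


R = 124*(1-0.29)/(112*1000*1e-05) = 79 K

79


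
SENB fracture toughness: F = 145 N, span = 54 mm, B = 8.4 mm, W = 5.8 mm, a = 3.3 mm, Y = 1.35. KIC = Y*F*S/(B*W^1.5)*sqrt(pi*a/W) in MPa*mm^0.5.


KIC = 1.35*145*54/(8.4*5.8^1.5)*sqrt(pi*3.3/5.8) = 120.45

120.45


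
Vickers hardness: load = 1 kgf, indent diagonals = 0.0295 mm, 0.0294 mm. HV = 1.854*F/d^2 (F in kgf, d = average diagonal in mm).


d_avg = (0.0295+0.0294)/2 = 0.02945 mm
HV = 1.854*1/0.02945^2 = 2138

2138


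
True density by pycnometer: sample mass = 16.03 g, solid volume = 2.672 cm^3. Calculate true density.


TD = 16.03 / 2.672 = 5.999 g/cm^3

5.999


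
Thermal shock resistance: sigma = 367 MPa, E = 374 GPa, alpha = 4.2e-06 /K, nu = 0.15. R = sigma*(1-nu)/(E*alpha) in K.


R = 367*(1-0.15)/(374*1000*4.2e-06) = 199 K

199


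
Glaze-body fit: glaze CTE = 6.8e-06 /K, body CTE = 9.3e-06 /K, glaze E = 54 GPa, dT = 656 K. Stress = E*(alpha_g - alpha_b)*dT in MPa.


Stress = 54*1000*(6.8e-06 - 9.3e-06)*656 = -88.6 MPa

-88.6


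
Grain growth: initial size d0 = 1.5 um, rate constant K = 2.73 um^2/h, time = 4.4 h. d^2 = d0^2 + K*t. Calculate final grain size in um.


d^2 = 1.5^2 + 2.73*4.4 = 14.262
d = sqrt(14.262) = 3.78 um

3.78


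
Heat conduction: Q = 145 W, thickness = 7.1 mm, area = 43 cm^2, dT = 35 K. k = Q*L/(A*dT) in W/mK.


k = 145*7.1/1000/(43/10000*35) = 6.84 W/mK

6.84


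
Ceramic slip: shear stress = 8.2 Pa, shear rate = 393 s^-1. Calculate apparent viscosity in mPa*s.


eta = tau/gamma * 1000 = 8.2/393 * 1000 = 20.9 mPa*s

20.9


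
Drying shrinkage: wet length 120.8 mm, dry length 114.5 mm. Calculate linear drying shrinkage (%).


DS = (120.8 - 114.5) / 120.8 * 100 = 5.22%

5.22


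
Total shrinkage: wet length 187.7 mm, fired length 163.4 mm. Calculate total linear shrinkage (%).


TS = (187.7 - 163.4) / 187.7 * 100 = 12.95%

12.95


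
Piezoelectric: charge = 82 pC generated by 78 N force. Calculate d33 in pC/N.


d33 = 82 / 78 = 1.1 pC/N

1.1


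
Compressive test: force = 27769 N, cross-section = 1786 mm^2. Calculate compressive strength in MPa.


CS = 27769 / 1786 = 15.5 MPa

15.5


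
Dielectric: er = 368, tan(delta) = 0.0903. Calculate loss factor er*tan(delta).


Loss = 368 * 0.0903 = 33.23

33.23


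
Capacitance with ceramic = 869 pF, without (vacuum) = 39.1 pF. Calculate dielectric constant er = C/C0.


er = 869 / 39.1 = 22.23

22.23


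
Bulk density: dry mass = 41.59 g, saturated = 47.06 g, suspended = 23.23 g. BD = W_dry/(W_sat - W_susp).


BD = 41.59 / (47.06 - 23.23) = 41.59 / 23.83 = 1.745 g/cm^3

1.745


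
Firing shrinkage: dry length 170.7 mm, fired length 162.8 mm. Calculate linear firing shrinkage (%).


FS = (170.7 - 162.8) / 170.7 * 100 = 4.63%

4.63


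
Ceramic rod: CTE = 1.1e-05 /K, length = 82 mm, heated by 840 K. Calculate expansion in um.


dL = 1.1e-05 * 82 * 840 * 1000 = 757.68 um

757.68


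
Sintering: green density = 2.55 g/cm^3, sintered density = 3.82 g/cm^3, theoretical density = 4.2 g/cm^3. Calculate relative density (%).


Relative = 3.82 / 4.2 * 100 = 91.0%

91.0


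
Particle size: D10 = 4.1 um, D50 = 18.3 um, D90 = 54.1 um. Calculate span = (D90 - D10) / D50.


Span = (54.1 - 4.1) / 18.3 = 50.0 / 18.3 = 2.732

2.732


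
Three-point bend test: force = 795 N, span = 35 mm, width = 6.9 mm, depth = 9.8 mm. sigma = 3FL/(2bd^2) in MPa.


sigma = 3*795*35/(2*6.9*9.8^2) = 63.0 MPa

63.0


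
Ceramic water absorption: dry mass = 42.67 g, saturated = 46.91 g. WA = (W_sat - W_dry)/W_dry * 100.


WA = (46.91 - 42.67) / 42.67 * 100 = 9.94%

9.94


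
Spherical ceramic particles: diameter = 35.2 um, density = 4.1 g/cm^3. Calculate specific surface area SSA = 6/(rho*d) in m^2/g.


SSA = 6 / (4.1 * 35.2) = 0.042 m^2/g

0.042


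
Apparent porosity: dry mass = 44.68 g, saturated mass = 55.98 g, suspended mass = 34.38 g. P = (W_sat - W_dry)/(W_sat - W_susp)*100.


P = (55.98 - 44.68) / (55.98 - 34.38) * 100 = 11.3 / 21.6 * 100 = 52.3%

52.3


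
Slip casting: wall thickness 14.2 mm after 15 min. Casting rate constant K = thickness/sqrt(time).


K = 14.2 / sqrt(15) = 14.2 / 3.873 = 3.666 mm/min^0.5

3.666


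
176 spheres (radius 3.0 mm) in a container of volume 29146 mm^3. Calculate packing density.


V_sphere = 4/3*pi*3.0^3 = 113.0973 mm^3
Total V = 176*113.0973 = 19905.1248 mm^3
PD = 19905.1248 / 29146 = 0.683

0.683


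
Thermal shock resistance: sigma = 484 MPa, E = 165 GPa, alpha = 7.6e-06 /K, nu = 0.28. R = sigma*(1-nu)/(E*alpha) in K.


R = 484*(1-0.28)/(165*1000*7.6e-06) = 278 K

278


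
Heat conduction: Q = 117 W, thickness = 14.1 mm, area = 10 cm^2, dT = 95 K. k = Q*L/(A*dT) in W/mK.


k = 117*14.1/1000/(10/10000*95) = 17.37 W/mK

17.37


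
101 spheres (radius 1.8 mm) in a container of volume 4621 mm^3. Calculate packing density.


V_sphere = 4/3*pi*1.8^3 = 24.429 mm^3
Total V = 101*24.429 = 2467.329 mm^3
PD = 2467.329 / 4621 = 0.534

0.534


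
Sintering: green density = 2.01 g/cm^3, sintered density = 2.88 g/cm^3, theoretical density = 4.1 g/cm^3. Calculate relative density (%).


Relative = 2.88 / 4.1 * 100 = 70.2%

70.2


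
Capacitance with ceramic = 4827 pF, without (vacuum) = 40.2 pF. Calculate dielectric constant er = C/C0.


er = 4827 / 40.2 = 120.07

120.07


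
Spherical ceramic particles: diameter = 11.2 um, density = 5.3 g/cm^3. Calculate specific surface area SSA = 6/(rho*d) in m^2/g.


SSA = 6 / (5.3 * 11.2) = 0.101 m^2/g

0.101


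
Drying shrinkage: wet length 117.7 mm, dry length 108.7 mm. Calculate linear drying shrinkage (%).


DS = (117.7 - 108.7) / 117.7 * 100 = 7.65%

7.65


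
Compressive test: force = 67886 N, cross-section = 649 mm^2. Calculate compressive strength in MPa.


CS = 67886 / 649 = 104.6 MPa

104.6


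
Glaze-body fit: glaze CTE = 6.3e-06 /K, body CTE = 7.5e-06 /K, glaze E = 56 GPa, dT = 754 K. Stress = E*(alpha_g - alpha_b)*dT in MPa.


Stress = 56*1000*(6.3e-06 - 7.5e-06)*754 = -50.7 MPa

-50.7


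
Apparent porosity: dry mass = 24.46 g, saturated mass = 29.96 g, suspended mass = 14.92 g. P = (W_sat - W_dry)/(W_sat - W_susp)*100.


P = (29.96 - 24.46) / (29.96 - 14.92) * 100 = 5.5 / 15.04 * 100 = 36.6%

36.6


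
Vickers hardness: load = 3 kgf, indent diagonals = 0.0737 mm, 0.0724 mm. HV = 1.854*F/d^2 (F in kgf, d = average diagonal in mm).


d_avg = (0.0737+0.0724)/2 = 0.07305 mm
HV = 1.854*3/0.07305^2 = 1042

1042


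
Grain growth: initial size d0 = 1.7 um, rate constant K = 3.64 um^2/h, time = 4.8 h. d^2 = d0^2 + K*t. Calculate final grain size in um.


d^2 = 1.7^2 + 3.64*4.8 = 20.362
d = sqrt(20.362) = 4.51 um

4.51


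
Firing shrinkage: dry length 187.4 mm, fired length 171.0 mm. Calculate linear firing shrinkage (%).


FS = (187.4 - 171.0) / 187.4 * 100 = 8.75%

8.75


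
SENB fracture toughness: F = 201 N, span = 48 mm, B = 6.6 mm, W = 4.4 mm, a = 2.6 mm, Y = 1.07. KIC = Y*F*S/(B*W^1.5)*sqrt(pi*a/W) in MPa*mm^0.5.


KIC = 1.07*201*48/(6.6*4.4^1.5)*sqrt(pi*2.6/4.4) = 230.91

230.91


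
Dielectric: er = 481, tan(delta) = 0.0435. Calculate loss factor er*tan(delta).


Loss = 481 * 0.0435 = 20.924

20.924


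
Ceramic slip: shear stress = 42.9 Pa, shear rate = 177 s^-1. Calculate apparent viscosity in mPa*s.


eta = tau/gamma * 1000 = 42.9/177 * 1000 = 242.4 mPa*s

242.4


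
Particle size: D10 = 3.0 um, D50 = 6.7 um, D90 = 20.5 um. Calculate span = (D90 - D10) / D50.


Span = (20.5 - 3.0) / 6.7 = 17.5 / 6.7 = 2.612

2.612


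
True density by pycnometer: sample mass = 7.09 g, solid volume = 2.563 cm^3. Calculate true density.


TD = 7.09 / 2.563 = 2.766 g/cm^3

2.766


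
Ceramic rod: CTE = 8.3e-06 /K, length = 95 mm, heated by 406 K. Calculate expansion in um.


dL = 8.3e-06 * 95 * 406 * 1000 = 320.131 um

320.131


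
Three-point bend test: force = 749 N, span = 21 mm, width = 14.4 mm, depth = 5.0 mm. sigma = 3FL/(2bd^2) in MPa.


sigma = 3*749*21/(2*14.4*5.0^2) = 65.5 MPa

65.5


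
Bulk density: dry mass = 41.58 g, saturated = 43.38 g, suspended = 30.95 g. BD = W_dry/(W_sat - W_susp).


BD = 41.58 / (43.38 - 30.95) = 41.58 / 12.43 = 3.345 g/cm^3

3.345


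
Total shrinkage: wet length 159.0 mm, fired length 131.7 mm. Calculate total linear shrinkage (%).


TS = (159.0 - 131.7) / 159.0 * 100 = 17.17%

17.17


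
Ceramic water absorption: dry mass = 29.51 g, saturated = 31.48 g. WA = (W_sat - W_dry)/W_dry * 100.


WA = (31.48 - 29.51) / 29.51 * 100 = 6.68%

6.68


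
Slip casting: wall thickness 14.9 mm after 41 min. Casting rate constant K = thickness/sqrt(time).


K = 14.9 / sqrt(41) = 14.9 / 6.4031 = 2.327 mm/min^0.5

2.327


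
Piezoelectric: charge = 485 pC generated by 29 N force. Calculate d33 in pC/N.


d33 = 485 / 29 = 16.7 pC/N

16.7


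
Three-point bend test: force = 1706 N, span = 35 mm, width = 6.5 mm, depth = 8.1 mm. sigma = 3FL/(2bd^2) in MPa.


sigma = 3*1706*35/(2*6.5*8.1^2) = 210.0 MPa

210.0


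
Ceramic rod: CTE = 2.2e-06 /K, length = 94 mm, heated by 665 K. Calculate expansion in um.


dL = 2.2e-06 * 94 * 665 * 1000 = 137.522 um

137.522


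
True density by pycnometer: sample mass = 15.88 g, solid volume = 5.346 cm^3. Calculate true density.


TD = 15.88 / 5.346 = 2.97 g/cm^3

2.97


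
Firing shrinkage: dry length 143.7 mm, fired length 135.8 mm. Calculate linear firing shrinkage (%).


FS = (143.7 - 135.8) / 143.7 * 100 = 5.5%

5.5


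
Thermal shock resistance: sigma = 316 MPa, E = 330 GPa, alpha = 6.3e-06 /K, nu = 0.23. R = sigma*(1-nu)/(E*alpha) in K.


R = 316*(1-0.23)/(330*1000*6.3e-06) = 117 K

117


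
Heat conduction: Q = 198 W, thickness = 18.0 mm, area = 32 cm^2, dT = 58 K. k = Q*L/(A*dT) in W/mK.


k = 198*18.0/1000/(32/10000*58) = 19.2 W/mK

19.2


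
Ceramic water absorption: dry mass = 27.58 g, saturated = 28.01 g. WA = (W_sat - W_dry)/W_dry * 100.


WA = (28.01 - 27.58) / 27.58 * 100 = 1.56%

1.56


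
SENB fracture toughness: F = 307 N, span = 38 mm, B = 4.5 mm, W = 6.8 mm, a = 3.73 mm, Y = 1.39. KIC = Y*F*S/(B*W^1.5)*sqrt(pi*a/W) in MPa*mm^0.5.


KIC = 1.39*307*38/(4.5*6.8^1.5)*sqrt(pi*3.73/6.8) = 266.77

266.77


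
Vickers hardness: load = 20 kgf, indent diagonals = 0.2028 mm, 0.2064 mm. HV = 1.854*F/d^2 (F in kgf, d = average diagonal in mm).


d_avg = (0.2028+0.2064)/2 = 0.2046 mm
HV = 1.854*20/0.2046^2 = 886

886


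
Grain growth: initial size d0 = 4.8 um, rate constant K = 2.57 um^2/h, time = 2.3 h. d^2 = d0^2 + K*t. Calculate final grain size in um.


d^2 = 4.8^2 + 2.57*2.3 = 28.951
d = sqrt(28.951) = 5.38 um

5.38


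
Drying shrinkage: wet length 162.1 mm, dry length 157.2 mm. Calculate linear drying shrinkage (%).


DS = (162.1 - 157.2) / 162.1 * 100 = 3.02%

3.02


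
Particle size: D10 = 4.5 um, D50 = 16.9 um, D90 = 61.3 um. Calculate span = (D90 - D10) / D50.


Span = (61.3 - 4.5) / 16.9 = 56.8 / 16.9 = 3.361

3.361


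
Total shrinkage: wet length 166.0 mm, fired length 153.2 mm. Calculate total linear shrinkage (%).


TS = (166.0 - 153.2) / 166.0 * 100 = 7.71%

7.71


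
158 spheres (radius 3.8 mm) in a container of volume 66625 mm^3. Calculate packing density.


V_sphere = 4/3*pi*3.8^3 = 229.8473 mm^3
Total V = 158*229.8473 = 36315.8734 mm^3
PD = 36315.8734 / 66625 = 0.545

0.545


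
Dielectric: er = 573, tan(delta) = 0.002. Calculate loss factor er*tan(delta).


Loss = 573 * 0.002 = 1.146

1.146


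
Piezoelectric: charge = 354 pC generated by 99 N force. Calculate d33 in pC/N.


d33 = 354 / 99 = 3.6 pC/N

3.6


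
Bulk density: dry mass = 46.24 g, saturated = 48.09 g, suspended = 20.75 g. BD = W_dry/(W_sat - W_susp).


BD = 46.24 / (48.09 - 20.75) = 46.24 / 27.34 = 1.691 g/cm^3

1.691


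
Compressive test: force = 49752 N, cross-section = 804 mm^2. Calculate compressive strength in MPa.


CS = 49752 / 804 = 61.9 MPa

61.9


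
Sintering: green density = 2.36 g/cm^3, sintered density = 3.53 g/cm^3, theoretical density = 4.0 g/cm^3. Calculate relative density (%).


Relative = 3.53 / 4.0 * 100 = 88.3%

88.3


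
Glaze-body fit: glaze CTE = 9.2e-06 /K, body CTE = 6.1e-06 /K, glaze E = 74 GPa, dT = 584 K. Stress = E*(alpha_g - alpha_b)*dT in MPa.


Stress = 74*1000*(9.2e-06 - 6.1e-06)*584 = 134.0 MPa

134.0


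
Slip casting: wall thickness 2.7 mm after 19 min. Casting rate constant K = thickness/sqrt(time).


K = 2.7 / sqrt(19) = 2.7 / 4.3589 = 0.619 mm/min^0.5

0.619


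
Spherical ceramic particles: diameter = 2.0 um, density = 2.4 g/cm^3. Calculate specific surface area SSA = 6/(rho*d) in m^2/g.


SSA = 6 / (2.4 * 2.0) = 1.25 m^2/g

1.25


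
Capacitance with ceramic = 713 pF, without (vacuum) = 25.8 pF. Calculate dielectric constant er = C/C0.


er = 713 / 25.8 = 27.64

27.64


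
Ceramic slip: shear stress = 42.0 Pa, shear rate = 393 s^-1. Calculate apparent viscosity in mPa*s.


eta = tau/gamma * 1000 = 42.0/393 * 1000 = 106.9 mPa*s

106.9


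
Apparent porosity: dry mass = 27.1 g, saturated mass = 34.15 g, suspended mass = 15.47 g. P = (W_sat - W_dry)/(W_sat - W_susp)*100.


P = (34.15 - 27.1) / (34.15 - 15.47) * 100 = 7.05 / 18.68 * 100 = 37.7%

37.7


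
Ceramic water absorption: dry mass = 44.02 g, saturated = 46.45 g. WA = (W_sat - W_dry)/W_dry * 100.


WA = (46.45 - 44.02) / 44.02 * 100 = 5.52%

5.52


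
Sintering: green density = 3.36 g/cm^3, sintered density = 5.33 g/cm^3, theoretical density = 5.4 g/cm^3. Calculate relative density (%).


Relative = 5.33 / 5.4 * 100 = 98.7%

98.7


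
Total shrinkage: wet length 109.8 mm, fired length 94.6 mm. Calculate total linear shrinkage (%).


TS = (109.8 - 94.6) / 109.8 * 100 = 13.84%

13.84


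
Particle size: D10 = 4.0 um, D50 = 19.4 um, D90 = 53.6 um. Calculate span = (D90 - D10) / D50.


Span = (53.6 - 4.0) / 19.4 = 49.6 / 19.4 = 2.557

2.557


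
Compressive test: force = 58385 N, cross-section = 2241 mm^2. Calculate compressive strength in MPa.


CS = 58385 / 2241 = 26.1 MPa

26.1


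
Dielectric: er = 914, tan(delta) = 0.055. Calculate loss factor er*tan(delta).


Loss = 914 * 0.055 = 50.27

50.27


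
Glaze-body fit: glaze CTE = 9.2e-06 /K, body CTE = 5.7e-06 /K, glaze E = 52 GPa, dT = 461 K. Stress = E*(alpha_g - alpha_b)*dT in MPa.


Stress = 52*1000*(9.2e-06 - 5.7e-06)*461 = 83.9 MPa

83.9


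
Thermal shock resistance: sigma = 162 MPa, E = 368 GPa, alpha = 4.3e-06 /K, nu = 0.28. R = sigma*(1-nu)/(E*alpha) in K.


R = 162*(1-0.28)/(368*1000*4.3e-06) = 74 K

74


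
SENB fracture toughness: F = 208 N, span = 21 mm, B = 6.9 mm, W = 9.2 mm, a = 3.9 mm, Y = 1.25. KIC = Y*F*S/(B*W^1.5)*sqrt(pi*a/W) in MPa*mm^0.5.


KIC = 1.25*208*21/(6.9*9.2^1.5)*sqrt(pi*3.9/9.2) = 32.72

32.72


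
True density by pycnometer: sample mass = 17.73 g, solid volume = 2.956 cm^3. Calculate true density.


TD = 17.73 / 2.956 = 5.998 g/cm^3

5.998


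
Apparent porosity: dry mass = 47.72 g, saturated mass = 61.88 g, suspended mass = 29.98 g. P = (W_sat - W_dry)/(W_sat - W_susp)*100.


P = (61.88 - 47.72) / (61.88 - 29.98) * 100 = 14.16 / 31.9 * 100 = 44.4%

44.4


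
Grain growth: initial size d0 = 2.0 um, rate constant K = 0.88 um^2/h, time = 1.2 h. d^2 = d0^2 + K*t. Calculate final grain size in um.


d^2 = 2.0^2 + 0.88*1.2 = 5.056
d = sqrt(5.056) = 2.25 um

2.25


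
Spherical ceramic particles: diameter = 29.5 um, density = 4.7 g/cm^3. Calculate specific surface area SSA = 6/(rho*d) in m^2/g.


SSA = 6 / (4.7 * 29.5) = 0.043 m^2/g

0.043


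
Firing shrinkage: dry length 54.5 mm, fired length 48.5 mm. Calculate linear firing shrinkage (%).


FS = (54.5 - 48.5) / 54.5 * 100 = 11.01%

11.01


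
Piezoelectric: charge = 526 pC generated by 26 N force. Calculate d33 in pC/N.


d33 = 526 / 26 = 20.2 pC/N

20.2


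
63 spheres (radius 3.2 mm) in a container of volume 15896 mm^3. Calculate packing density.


V_sphere = 4/3*pi*3.2^3 = 137.2583 mm^3
Total V = 63*137.2583 = 8647.2729 mm^3
PD = 8647.2729 / 15896 = 0.544

0.544


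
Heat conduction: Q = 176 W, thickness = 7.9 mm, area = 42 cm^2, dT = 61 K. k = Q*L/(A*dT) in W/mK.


k = 176*7.9/1000/(42/10000*61) = 5.43 W/mK

5.43


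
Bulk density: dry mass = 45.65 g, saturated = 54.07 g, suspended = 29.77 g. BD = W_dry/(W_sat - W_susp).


BD = 45.65 / (54.07 - 29.77) = 45.65 / 24.3 = 1.879 g/cm^3

1.879


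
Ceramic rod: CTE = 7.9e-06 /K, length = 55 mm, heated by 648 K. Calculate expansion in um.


dL = 7.9e-06 * 55 * 648 * 1000 = 281.556 um

281.556


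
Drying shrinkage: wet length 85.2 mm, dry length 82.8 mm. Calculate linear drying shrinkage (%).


DS = (85.2 - 82.8) / 85.2 * 100 = 2.82%

2.82


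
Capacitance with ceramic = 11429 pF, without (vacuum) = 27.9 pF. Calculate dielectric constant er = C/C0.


er = 11429 / 27.9 = 409.64

409.64


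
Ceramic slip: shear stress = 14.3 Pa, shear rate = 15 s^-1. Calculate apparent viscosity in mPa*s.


eta = tau/gamma * 1000 = 14.3/15 * 1000 = 953.3 mPa*s

953.3


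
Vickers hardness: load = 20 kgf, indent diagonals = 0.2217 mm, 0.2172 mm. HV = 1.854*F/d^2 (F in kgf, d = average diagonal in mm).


d_avg = (0.2217+0.2172)/2 = 0.21945 mm
HV = 1.854*20/0.21945^2 = 770

770


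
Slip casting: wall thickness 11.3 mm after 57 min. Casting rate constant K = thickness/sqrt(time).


K = 11.3 / sqrt(57) = 11.3 / 7.5498 = 1.497 mm/min^0.5

1.497


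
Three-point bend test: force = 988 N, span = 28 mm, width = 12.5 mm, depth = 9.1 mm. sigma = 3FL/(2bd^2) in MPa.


sigma = 3*988*28/(2*12.5*9.1^2) = 40.1 MPa

40.1


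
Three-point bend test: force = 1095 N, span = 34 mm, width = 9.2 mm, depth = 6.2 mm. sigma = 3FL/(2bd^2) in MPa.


sigma = 3*1095*34/(2*9.2*6.2^2) = 157.9 MPa

157.9


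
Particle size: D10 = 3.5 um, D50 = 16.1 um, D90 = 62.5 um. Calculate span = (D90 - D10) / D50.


Span = (62.5 - 3.5) / 16.1 = 59.0 / 16.1 = 3.665

3.665


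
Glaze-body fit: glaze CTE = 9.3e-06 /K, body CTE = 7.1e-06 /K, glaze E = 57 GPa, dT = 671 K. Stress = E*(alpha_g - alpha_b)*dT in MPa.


Stress = 57*1000*(9.3e-06 - 7.1e-06)*671 = 84.1 MPa

84.1


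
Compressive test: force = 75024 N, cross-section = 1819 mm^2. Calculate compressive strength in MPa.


CS = 75024 / 1819 = 41.2 MPa

41.2


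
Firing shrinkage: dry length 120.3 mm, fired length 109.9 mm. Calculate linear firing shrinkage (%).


FS = (120.3 - 109.9) / 120.3 * 100 = 8.65%

8.65


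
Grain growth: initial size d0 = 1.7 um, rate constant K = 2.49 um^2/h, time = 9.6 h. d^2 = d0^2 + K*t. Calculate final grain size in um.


d^2 = 1.7^2 + 2.49*9.6 = 26.794
d = sqrt(26.794) = 5.18 um

5.18


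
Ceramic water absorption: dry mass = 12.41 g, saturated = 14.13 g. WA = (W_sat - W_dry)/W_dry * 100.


WA = (14.13 - 12.41) / 12.41 * 100 = 13.86%

13.86


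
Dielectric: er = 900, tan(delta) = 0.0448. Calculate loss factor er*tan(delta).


Loss = 900 * 0.0448 = 40.32

40.32


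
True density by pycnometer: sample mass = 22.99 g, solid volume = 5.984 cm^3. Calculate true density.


TD = 22.99 / 5.984 = 3.842 g/cm^3

3.842


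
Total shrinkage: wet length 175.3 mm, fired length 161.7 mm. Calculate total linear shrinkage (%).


TS = (175.3 - 161.7) / 175.3 * 100 = 7.76%

7.76


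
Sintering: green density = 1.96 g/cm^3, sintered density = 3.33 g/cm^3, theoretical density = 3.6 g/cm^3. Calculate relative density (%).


Relative = 3.33 / 3.6 * 100 = 92.5%

92.5


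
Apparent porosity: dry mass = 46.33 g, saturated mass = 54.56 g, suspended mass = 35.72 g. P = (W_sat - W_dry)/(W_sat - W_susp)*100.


P = (54.56 - 46.33) / (54.56 - 35.72) * 100 = 8.23 / 18.84 * 100 = 43.7%

43.7


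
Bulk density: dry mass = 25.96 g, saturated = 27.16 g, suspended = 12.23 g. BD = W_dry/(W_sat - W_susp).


BD = 25.96 / (27.16 - 12.23) = 25.96 / 14.93 = 1.739 g/cm^3

1.739


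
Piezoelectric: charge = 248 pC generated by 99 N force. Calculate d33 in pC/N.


d33 = 248 / 99 = 2.5 pC/N

2.5


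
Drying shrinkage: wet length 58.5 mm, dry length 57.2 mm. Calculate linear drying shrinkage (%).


DS = (58.5 - 57.2) / 58.5 * 100 = 2.22%

2.22


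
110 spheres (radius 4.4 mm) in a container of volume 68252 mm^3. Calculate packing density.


V_sphere = 4/3*pi*4.4^3 = 356.8179 mm^3
Total V = 110*356.8179 = 39249.969 mm^3
PD = 39249.969 / 68252 = 0.575

0.575


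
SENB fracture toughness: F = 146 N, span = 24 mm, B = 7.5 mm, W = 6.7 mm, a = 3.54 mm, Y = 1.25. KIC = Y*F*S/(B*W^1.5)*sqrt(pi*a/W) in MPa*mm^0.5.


KIC = 1.25*146*24/(7.5*6.7^1.5)*sqrt(pi*3.54/6.7) = 43.39

43.39


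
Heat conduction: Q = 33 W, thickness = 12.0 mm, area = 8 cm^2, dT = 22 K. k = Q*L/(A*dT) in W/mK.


k = 33*12.0/1000/(8/10000*22) = 22.5 W/mK

22.5


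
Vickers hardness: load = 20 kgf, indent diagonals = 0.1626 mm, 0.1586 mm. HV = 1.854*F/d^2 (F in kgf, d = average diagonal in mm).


d_avg = (0.1626+0.1586)/2 = 0.1606 mm
HV = 1.854*20/0.1606^2 = 1438

1438


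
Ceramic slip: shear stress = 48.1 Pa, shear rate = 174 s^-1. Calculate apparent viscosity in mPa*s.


eta = tau/gamma * 1000 = 48.1/174 * 1000 = 276.4 mPa*s

276.4


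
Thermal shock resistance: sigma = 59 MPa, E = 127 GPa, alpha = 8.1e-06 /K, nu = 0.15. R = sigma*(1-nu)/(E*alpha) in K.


R = 59*(1-0.15)/(127*1000*8.1e-06) = 49 K

49


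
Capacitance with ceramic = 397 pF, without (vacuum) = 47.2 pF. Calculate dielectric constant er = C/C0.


er = 397 / 47.2 = 8.41

8.41


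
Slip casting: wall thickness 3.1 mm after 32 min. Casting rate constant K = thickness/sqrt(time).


K = 3.1 / sqrt(32) = 3.1 / 5.6569 = 0.548 mm/min^0.5

0.548


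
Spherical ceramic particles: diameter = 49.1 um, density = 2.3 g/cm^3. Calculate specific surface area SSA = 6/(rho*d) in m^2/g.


SSA = 6 / (2.3 * 49.1) = 0.053 m^2/g

0.053


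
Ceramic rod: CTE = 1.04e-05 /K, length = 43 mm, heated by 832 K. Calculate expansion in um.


dL = 1.04e-05 * 43 * 832 * 1000 = 372.07 um

372.07


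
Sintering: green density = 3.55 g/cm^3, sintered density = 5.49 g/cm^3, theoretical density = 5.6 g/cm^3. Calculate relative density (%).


Relative = 5.49 / 5.6 * 100 = 98.0%

98.0


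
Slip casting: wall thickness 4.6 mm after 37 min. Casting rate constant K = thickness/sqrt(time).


K = 4.6 / sqrt(37) = 4.6 / 6.0828 = 0.756 mm/min^0.5

0.756


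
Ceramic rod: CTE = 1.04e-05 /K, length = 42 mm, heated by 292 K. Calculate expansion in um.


dL = 1.04e-05 * 42 * 292 * 1000 = 127.546 um

127.546


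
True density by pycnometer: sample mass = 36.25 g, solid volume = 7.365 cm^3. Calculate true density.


TD = 36.25 / 7.365 = 4.922 g/cm^3

4.922


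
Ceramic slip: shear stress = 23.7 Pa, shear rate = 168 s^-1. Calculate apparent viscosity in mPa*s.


eta = tau/gamma * 1000 = 23.7/168 * 1000 = 141.1 mPa*s

141.1


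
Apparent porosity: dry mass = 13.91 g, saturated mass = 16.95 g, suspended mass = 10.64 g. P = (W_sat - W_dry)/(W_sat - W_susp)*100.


P = (16.95 - 13.91) / (16.95 - 10.64) * 100 = 3.04 / 6.31 * 100 = 48.2%

48.2


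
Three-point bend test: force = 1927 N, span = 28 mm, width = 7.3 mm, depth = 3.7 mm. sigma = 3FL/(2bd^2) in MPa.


sigma = 3*1927*28/(2*7.3*3.7^2) = 809.9 MPa

809.9


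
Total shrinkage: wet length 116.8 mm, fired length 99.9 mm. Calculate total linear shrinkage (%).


TS = (116.8 - 99.9) / 116.8 * 100 = 14.47%

14.47


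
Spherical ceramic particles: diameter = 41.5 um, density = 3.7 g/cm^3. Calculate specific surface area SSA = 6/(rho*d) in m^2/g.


SSA = 6 / (3.7 * 41.5) = 0.039 m^2/g

0.039


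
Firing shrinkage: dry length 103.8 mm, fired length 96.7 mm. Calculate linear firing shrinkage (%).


FS = (103.8 - 96.7) / 103.8 * 100 = 6.84%

6.84


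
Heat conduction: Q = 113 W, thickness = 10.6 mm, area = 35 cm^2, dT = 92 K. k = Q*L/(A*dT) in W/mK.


k = 113*10.6/1000/(35/10000*92) = 3.72 W/mK

3.72


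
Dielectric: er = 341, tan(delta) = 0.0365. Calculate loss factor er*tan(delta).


Loss = 341 * 0.0365 = 12.447

12.447


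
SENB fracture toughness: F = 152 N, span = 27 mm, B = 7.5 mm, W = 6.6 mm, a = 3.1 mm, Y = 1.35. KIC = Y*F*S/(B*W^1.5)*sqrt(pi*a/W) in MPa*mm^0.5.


KIC = 1.35*152*27/(7.5*6.6^1.5)*sqrt(pi*3.1/6.6) = 52.92

52.92


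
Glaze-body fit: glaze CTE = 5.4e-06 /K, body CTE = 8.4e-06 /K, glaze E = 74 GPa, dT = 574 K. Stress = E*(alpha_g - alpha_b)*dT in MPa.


Stress = 74*1000*(5.4e-06 - 8.4e-06)*574 = -127.4 MPa

-127.4


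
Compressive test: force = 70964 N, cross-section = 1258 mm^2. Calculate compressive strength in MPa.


CS = 70964 / 1258 = 56.4 MPa

56.4


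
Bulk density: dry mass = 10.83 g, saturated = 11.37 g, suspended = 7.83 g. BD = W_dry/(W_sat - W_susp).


BD = 10.83 / (11.37 - 7.83) = 10.83 / 3.54 = 3.059 g/cm^3

3.059


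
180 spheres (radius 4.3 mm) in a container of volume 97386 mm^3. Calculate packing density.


V_sphere = 4/3*pi*4.3^3 = 333.0381 mm^3
Total V = 180*333.0381 = 59946.858 mm^3
PD = 59946.858 / 97386 = 0.616

0.616


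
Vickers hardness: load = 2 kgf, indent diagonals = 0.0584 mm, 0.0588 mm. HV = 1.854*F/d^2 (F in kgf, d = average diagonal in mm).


d_avg = (0.0584+0.0588)/2 = 0.0586 mm
HV = 1.854*2/0.0586^2 = 1080

1080


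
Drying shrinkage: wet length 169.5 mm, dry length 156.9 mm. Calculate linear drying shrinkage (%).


DS = (169.5 - 156.9) / 169.5 * 100 = 7.43%

7.43


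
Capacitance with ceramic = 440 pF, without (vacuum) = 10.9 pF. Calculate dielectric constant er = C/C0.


er = 440 / 10.9 = 40.37

40.37


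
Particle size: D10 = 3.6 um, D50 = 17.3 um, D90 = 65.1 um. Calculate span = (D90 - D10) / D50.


Span = (65.1 - 3.6) / 17.3 = 61.5 / 17.3 = 3.555

3.555


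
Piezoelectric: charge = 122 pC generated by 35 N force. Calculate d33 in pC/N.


d33 = 122 / 35 = 3.5 pC/N

3.5


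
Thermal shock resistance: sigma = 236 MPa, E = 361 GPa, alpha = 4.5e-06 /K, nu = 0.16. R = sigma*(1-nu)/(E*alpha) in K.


R = 236*(1-0.16)/(361*1000*4.5e-06) = 122 K

122


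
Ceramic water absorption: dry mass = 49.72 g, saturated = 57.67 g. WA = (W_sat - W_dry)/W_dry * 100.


WA = (57.67 - 49.72) / 49.72 * 100 = 15.99%

15.99


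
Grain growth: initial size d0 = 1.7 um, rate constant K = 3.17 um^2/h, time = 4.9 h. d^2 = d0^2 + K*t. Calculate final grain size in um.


d^2 = 1.7^2 + 3.17*4.9 = 18.423
d = sqrt(18.423) = 4.29 um

4.29


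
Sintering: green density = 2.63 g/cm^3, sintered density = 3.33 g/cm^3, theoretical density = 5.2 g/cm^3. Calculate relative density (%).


Relative = 3.33 / 5.2 * 100 = 64.0%

64.0


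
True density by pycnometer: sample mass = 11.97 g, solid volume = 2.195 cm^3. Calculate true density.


TD = 11.97 / 2.195 = 5.453 g/cm^3

5.453


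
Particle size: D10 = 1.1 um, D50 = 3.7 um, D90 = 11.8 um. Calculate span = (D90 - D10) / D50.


Span = (11.8 - 1.1) / 3.7 = 10.7 / 3.7 = 2.892

2.892


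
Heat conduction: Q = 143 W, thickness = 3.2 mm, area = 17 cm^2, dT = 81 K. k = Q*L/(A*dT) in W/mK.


k = 143*3.2/1000/(17/10000*81) = 3.32 W/mK

3.32


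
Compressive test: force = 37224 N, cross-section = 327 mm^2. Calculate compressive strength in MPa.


CS = 37224 / 327 = 113.8 MPa

113.8


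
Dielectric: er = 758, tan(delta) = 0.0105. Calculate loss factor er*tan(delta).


Loss = 758 * 0.0105 = 7.959

7.959


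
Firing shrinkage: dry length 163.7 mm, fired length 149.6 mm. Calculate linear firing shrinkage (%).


FS = (163.7 - 149.6) / 163.7 * 100 = 8.61%

8.61


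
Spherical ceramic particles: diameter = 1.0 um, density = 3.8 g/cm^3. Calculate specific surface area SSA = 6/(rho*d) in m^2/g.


SSA = 6 / (3.8 * 1.0) = 1.579 m^2/g

1.579


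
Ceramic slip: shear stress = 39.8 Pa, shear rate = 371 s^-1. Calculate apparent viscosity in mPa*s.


eta = tau/gamma * 1000 = 39.8/371 * 1000 = 107.3 mPa*s

107.3


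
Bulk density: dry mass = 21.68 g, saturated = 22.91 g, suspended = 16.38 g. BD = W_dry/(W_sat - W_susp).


BD = 21.68 / (22.91 - 16.38) = 21.68 / 6.53 = 3.32 g/cm^3

3.32


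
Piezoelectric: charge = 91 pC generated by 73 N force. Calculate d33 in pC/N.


d33 = 91 / 73 = 1.2 pC/N

1.2


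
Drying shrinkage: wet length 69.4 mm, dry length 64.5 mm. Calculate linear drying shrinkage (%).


DS = (69.4 - 64.5) / 69.4 * 100 = 7.06%

7.06


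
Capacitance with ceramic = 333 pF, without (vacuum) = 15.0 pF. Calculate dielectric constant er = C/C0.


er = 333 / 15.0 = 22.2

22.2


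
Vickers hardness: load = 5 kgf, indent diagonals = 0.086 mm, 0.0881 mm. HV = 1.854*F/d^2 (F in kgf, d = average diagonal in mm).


d_avg = (0.086+0.0881)/2 = 0.08705 mm
HV = 1.854*5/0.08705^2 = 1223

1223


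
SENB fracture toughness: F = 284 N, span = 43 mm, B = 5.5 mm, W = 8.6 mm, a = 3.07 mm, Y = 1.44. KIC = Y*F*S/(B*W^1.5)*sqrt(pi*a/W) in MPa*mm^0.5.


KIC = 1.44*284*43/(5.5*8.6^1.5)*sqrt(pi*3.07/8.6) = 134.26

134.26


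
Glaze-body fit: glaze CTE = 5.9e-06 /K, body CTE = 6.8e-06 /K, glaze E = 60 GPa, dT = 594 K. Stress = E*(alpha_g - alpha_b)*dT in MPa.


Stress = 60*1000*(5.9e-06 - 6.8e-06)*594 = -32.1 MPa

-32.1


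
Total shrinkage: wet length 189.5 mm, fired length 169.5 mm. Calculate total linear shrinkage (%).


TS = (189.5 - 169.5) / 189.5 * 100 = 10.55%

10.55


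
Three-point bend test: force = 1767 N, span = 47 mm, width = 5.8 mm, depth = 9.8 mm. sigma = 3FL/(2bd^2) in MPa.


sigma = 3*1767*47/(2*5.8*9.8^2) = 223.6 MPa

223.6


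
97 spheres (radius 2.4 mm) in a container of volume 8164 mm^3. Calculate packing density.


V_sphere = 4/3*pi*2.4^3 = 57.9058 mm^3
Total V = 97*57.9058 = 5616.8626 mm^3
PD = 5616.8626 / 8164 = 0.688

0.688


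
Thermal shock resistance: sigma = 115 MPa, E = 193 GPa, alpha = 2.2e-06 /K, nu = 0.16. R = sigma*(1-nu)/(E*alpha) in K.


R = 115*(1-0.16)/(193*1000*2.2e-06) = 228 K

228


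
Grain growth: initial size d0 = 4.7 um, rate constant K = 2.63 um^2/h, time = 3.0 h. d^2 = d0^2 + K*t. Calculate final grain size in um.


d^2 = 4.7^2 + 2.63*3.0 = 29.98
d = sqrt(29.98) = 5.48 um

5.48


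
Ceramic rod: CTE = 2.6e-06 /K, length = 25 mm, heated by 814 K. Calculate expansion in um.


dL = 2.6e-06 * 25 * 814 * 1000 = 52.91 um

52.91


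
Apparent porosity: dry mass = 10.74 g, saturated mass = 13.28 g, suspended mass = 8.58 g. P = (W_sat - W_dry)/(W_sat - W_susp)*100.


P = (13.28 - 10.74) / (13.28 - 8.58) * 100 = 2.54 / 4.7 * 100 = 54.0%

54.0


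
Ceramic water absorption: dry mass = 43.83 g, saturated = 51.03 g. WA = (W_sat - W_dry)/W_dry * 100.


WA = (51.03 - 43.83) / 43.83 * 100 = 16.43%

16.43


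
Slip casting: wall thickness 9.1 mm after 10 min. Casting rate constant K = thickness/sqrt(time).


K = 9.1 / sqrt(10) = 9.1 / 3.1623 = 2.878 mm/min^0.5

2.878


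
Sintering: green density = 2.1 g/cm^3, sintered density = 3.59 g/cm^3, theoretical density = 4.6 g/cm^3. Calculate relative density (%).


Relative = 3.59 / 4.6 * 100 = 78.0%

78.0


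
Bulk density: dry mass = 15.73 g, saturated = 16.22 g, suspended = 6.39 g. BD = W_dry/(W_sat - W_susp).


BD = 15.73 / (16.22 - 6.39) = 15.73 / 9.83 = 1.6 g/cm^3

1.6


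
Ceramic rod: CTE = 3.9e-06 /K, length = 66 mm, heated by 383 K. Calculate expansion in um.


dL = 3.9e-06 * 66 * 383 * 1000 = 98.584 um

98.584


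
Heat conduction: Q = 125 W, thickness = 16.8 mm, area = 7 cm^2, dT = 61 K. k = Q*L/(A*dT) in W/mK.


k = 125*16.8/1000/(7/10000*61) = 49.18 W/mK

49.18


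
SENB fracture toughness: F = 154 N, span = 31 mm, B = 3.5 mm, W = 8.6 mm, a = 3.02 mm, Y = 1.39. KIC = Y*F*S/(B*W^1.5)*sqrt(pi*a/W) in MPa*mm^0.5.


KIC = 1.39*154*31/(3.5*8.6^1.5)*sqrt(pi*3.02/8.6) = 78.96

78.96


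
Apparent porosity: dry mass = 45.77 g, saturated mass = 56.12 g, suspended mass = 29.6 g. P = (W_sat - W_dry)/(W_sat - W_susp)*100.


P = (56.12 - 45.77) / (56.12 - 29.6) * 100 = 10.35 / 26.52 * 100 = 39.0%

39.0


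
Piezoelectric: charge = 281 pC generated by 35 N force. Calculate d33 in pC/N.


d33 = 281 / 35 = 8.0 pC/N

8.0


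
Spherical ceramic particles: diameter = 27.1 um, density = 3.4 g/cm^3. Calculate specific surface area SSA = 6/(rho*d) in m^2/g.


SSA = 6 / (3.4 * 27.1) = 0.065 m^2/g

0.065


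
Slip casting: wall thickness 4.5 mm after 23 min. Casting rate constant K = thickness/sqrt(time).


K = 4.5 / sqrt(23) = 4.5 / 4.7958 = 0.938 mm/min^0.5

0.938


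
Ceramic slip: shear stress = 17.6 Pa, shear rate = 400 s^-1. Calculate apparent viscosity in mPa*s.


eta = tau/gamma * 1000 = 17.6/400 * 1000 = 44.0 mPa*s

44.0


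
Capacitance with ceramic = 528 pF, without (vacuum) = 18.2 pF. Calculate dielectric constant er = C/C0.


er = 528 / 18.2 = 29.01

29.01


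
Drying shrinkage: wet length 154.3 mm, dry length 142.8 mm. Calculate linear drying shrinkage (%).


DS = (154.3 - 142.8) / 154.3 * 100 = 7.45%

7.45


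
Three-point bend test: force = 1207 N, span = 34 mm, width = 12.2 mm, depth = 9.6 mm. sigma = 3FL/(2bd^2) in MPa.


sigma = 3*1207*34/(2*12.2*9.6^2) = 54.7 MPa

54.7


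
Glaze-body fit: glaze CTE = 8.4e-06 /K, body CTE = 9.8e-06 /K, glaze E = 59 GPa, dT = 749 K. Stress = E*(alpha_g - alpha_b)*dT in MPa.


Stress = 59*1000*(8.4e-06 - 9.8e-06)*749 = -61.9 MPa

-61.9


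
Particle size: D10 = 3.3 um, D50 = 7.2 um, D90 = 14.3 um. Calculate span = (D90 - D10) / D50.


Span = (14.3 - 3.3) / 7.2 = 11.0 / 7.2 = 1.528

1.528


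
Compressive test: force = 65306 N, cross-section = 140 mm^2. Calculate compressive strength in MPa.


CS = 65306 / 140 = 466.5 MPa

466.5


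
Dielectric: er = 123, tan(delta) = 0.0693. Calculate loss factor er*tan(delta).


Loss = 123 * 0.0693 = 8.524

8.524


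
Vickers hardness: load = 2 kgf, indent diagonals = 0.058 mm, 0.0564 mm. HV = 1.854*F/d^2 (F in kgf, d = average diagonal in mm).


d_avg = (0.058+0.0564)/2 = 0.0572 mm
HV = 1.854*2/0.0572^2 = 1133

1133


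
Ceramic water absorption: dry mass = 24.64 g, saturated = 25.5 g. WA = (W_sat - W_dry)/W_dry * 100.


WA = (25.5 - 24.64) / 24.64 * 100 = 3.49%

3.49


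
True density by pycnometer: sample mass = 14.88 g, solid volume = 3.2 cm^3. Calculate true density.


TD = 14.88 / 3.2 = 4.65 g/cm^3

4.65


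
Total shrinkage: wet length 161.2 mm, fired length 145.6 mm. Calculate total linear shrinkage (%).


TS = (161.2 - 145.6) / 161.2 * 100 = 9.68%

9.68


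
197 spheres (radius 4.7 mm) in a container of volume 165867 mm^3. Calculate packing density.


V_sphere = 4/3*pi*4.7^3 = 434.8928 mm^3
Total V = 197*434.8928 = 85673.8816 mm^3
PD = 85673.8816 / 165867 = 0.517

0.517


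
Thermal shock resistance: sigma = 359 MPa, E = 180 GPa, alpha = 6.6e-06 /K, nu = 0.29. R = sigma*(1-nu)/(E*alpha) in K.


R = 359*(1-0.29)/(180*1000*6.6e-06) = 215 K

215


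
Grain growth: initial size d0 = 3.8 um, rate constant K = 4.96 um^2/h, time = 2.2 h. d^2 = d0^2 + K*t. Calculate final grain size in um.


d^2 = 3.8^2 + 4.96*2.2 = 25.352
d = sqrt(25.352) = 5.04 um

5.04


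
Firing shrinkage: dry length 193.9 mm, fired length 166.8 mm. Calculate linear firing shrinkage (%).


FS = (193.9 - 166.8) / 193.9 * 100 = 13.98%

13.98


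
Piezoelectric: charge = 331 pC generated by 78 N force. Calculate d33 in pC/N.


d33 = 331 / 78 = 4.2 pC/N

4.2


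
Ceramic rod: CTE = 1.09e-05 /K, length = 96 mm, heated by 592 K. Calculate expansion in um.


dL = 1.09e-05 * 96 * 592 * 1000 = 619.469 um

619.469


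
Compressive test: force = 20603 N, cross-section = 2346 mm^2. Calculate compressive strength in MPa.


CS = 20603 / 2346 = 8.8 MPa

8.8


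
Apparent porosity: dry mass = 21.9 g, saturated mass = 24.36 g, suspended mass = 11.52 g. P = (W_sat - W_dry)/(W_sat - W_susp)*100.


P = (24.36 - 21.9) / (24.36 - 11.52) * 100 = 2.46 / 12.84 * 100 = 19.2%

19.2


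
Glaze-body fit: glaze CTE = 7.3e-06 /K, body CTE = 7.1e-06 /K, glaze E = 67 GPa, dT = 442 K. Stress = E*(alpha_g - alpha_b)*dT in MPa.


Stress = 67*1000*(7.3e-06 - 7.1e-06)*442 = 5.9 MPa

5.9


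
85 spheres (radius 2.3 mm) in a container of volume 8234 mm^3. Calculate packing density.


V_sphere = 4/3*pi*2.3^3 = 50.965 mm^3
Total V = 85*50.965 = 4332.025 mm^3
PD = 4332.025 / 8234 = 0.526

0.526


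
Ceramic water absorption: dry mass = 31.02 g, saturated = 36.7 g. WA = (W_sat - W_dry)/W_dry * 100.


WA = (36.7 - 31.02) / 31.02 * 100 = 18.31%

18.31


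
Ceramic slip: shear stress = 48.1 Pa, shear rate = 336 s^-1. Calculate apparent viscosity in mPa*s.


eta = tau/gamma * 1000 = 48.1/336 * 1000 = 143.2 mPa*s

143.2


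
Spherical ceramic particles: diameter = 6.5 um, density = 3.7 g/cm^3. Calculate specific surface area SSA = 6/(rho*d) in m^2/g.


SSA = 6 / (3.7 * 6.5) = 0.249 m^2/g

0.249


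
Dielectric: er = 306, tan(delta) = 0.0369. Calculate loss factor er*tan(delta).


Loss = 306 * 0.0369 = 11.291

11.291


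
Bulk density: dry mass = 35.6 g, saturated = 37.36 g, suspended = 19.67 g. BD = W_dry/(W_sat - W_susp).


BD = 35.6 / (37.36 - 19.67) = 35.6 / 17.69 = 2.012 g/cm^3

2.012


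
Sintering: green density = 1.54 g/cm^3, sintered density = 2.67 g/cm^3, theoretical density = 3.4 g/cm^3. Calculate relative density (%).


Relative = 2.67 / 3.4 * 100 = 78.5%

78.5


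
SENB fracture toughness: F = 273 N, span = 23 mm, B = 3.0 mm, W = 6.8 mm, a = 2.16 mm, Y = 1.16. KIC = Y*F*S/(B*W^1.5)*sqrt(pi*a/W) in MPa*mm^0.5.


KIC = 1.16*273*23/(3.0*6.8^1.5)*sqrt(pi*2.16/6.8) = 136.78

136.78


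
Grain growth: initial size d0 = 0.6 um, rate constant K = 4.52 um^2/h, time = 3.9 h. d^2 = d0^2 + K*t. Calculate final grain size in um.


d^2 = 0.6^2 + 4.52*3.9 = 17.988
d = sqrt(17.988) = 4.24 um

4.24


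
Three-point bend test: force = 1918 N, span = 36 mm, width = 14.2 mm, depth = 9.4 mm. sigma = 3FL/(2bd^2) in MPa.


sigma = 3*1918*36/(2*14.2*9.4^2) = 82.5 MPa

82.5


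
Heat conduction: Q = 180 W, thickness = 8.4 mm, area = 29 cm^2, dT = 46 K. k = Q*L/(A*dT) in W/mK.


k = 180*8.4/1000/(29/10000*46) = 11.33 W/mK

11.33


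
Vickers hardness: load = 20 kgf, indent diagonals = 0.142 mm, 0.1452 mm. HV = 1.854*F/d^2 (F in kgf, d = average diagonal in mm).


d_avg = (0.142+0.1452)/2 = 0.1436 mm
HV = 1.854*20/0.1436^2 = 1798

1798


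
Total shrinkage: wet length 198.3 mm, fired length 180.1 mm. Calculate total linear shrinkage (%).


TS = (198.3 - 180.1) / 198.3 * 100 = 9.18%

9.18


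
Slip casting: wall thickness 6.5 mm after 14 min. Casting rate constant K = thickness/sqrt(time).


K = 6.5 / sqrt(14) = 6.5 / 3.7417 = 1.737 mm/min^0.5

1.737


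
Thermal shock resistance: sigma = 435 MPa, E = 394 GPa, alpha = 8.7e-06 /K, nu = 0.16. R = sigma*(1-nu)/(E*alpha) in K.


R = 435*(1-0.16)/(394*1000*8.7e-06) = 107 K

107


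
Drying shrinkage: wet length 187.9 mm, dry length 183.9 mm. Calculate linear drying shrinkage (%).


DS = (187.9 - 183.9) / 187.9 * 100 = 2.13%

2.13


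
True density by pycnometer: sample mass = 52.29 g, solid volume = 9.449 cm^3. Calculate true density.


TD = 52.29 / 9.449 = 5.534 g/cm^3

5.534


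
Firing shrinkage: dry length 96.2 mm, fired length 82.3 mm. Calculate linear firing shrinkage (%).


FS = (96.2 - 82.3) / 96.2 * 100 = 14.45%

14.45
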